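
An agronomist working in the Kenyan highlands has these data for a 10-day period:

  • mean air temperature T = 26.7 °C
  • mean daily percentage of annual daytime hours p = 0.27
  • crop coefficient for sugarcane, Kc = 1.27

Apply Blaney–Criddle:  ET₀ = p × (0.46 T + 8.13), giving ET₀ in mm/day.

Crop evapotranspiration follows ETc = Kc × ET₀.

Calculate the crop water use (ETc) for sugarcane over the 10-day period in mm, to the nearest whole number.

ET₀ = 0.27 × (0.46 × 26.7 + 8.13) = 0.27 × 20.412 = 5.5112 mm/d
ETc = Kc × ET₀ = 1.27 × 5.5112 = 6.9992 mm/d
Over 10 days: 6.9992 × 10 = 69.992 mm

70 mm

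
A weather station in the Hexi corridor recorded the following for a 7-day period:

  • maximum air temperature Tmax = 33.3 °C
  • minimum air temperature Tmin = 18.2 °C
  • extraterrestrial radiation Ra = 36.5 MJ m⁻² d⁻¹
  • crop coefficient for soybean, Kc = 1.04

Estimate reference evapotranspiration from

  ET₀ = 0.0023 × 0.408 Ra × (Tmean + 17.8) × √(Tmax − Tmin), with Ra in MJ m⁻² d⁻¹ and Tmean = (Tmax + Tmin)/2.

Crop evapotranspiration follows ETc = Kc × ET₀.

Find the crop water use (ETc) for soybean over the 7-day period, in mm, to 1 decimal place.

Tmean = (33.3 + 18.2)/2 = 25.75 °C
0.408 Ra = 0.408 × 36.5 = 14.8920 mm/d equivalent
ET₀ = 0.0023 × 14.8920 × (25.75 + 17.8) × √15.1 = 0.0023 × 14.8920 × 43.55 × 3.8859 = 5.7964 mm/d
ETc = Kc × ET₀ = 1.04 × 5.7964 = 6.0283 mm/d
Over 7 days: 6.0283 × 7 = 42.198 mm

42.2 mm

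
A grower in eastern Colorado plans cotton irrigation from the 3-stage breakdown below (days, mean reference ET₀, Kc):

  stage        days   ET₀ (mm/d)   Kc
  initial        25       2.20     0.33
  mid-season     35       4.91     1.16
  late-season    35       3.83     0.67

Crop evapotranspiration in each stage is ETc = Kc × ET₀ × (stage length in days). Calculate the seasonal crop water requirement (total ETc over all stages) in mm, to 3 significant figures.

initial: 0.33 × 2.20 × 25 = 18.15 mm
mid-season: 1.16 × 4.91 × 35 = 199.35 mm
late-season: 0.67 × 3.83 × 35 = 89.81 mm
Seasonal total = 307.31 mm

307 mm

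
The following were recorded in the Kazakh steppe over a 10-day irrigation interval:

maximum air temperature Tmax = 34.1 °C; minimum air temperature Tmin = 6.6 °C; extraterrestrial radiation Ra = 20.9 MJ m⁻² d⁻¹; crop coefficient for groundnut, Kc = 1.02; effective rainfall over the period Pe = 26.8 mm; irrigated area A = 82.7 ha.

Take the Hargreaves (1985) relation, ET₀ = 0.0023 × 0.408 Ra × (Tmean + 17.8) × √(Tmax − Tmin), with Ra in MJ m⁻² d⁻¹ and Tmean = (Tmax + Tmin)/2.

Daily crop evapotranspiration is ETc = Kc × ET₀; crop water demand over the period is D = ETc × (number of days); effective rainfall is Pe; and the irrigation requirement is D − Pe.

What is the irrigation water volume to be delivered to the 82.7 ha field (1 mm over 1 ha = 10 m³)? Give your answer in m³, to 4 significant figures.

Tmean = (34.1 + 6.6)/2 = 20.35 °C
0.408 Ra = 0.408 × 20.9 = 8.5272 mm/d equivalent
ET₀ = 0.0023 × 8.5272 × (20.35 + 17.8) × √27.5 = 0.0023 × 8.5272 × 38.15 × 5.2440 = 3.9237 mm/d
ETc = Kc × ET₀ = 1.02 × 3.9237 = 4.0022 mm/d
Crop demand D = ETc × 10 d = 4.0022 × 10 = 40.022 mm
D − Pe = 40.022 − 26.8 = 13.222 mm
Volume = 13.222 mm × 82.7 ha × 10 = 10934.6 m³

10930 m³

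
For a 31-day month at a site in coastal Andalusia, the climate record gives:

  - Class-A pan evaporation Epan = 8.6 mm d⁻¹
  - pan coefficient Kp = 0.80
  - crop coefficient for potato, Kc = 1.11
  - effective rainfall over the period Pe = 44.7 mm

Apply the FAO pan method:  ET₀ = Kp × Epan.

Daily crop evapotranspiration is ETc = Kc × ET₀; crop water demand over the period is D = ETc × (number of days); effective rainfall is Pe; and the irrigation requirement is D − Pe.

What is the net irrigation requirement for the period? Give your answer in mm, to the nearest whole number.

192 mm

ET₀ = 0.80 × 8.6 = 6.8800 mm/d
ETc = Kc × ET₀ = 1.11 × 6.8800 = 7.6368 mm/d
Crop demand D = ETc × 31 d = 7.6368 × 31 = 236.741 mm
D − Pe = 236.741 − 44.7 = 192.041 mm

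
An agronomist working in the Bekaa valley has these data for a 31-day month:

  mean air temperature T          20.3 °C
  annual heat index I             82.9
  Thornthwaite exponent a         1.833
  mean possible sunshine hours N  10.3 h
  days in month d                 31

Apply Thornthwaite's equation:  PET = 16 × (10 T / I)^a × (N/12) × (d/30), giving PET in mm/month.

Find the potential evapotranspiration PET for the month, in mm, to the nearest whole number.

73 mm

10T/I = 10 × 20.3 / 82.9 = 2.4487
(10T/I)^a = 2.4487^1.833 = 5.1632
Uncorrected PET = 16 × 5.1632 = 82.611 mm
Correction = (N/12)(d/30) = (10.3/12)(31/30) = 0.8869
PET = 82.611 × 0.8869 = 73.268 mm/month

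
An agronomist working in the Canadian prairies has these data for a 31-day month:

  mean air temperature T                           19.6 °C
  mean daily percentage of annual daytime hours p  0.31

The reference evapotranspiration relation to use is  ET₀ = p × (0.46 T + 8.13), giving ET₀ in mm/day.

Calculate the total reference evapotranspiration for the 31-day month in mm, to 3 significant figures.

ET₀ = 0.31 × (0.46 × 19.6 + 8.13) = 0.31 × 17.146 = 5.3153 mm/d
Monthly total = 5.3153 × 31 = 164.774 mm

165 mm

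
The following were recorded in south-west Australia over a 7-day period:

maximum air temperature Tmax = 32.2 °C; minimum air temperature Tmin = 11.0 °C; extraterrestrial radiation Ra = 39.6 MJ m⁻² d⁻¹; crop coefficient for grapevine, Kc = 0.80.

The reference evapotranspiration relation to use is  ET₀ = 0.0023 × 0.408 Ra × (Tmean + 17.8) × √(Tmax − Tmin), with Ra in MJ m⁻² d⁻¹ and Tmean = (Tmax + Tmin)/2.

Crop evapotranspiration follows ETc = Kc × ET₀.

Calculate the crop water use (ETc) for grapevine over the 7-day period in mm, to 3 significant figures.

Tmean = (32.2 + 11.0)/2 = 21.60 °C
0.408 Ra = 0.408 × 39.6 = 16.1568 mm/d equivalent
ET₀ = 0.0023 × 16.1568 × (21.60 + 17.8) × √21.2 = 0.0023 × 16.1568 × 39.40 × 4.6043 = 6.7413 mm/d
ETc = Kc × ET₀ = 0.80 × 6.7413 = 5.3930 mm/d
Over 7 days: 5.3930 × 7 = 37.751 mm

37.8 mm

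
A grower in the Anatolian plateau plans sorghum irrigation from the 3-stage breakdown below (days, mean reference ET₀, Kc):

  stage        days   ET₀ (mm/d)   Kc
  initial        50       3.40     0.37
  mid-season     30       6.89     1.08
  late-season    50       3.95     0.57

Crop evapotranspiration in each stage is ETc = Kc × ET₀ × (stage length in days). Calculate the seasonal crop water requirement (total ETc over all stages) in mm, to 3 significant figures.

399 mm

initial: 0.37 × 3.40 × 50 = 62.90 mm
mid-season: 1.08 × 6.89 × 30 = 223.24 mm
late-season: 0.57 × 3.95 × 50 = 112.58 mm
Seasonal total = 398.72 mm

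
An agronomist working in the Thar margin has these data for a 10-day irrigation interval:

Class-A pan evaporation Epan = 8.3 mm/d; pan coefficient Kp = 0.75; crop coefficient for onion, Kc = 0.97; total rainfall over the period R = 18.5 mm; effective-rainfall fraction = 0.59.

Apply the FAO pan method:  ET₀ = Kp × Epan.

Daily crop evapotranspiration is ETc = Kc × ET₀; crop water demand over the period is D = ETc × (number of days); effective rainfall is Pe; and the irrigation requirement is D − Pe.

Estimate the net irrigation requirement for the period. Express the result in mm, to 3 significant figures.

49.5 mm

ET₀ = 0.75 × 8.3 = 6.2250 mm/d
ETc = Kc × ET₀ = 0.97 × 6.2250 = 6.0383 mm/d
Crop demand D = ETc × 10 d = 6.0383 × 10 = 60.383 mm
Pe = 0.59 × 18.5 = 10.915 mm
D − Pe = 60.383 − 10.915 = 49.468 mm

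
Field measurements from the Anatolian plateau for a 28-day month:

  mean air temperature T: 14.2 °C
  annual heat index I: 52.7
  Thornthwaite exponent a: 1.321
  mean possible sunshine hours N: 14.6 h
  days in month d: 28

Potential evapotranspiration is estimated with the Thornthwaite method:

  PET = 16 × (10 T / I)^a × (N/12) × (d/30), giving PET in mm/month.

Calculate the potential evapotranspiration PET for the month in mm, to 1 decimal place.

10T/I = 10 × 14.2 / 52.7 = 2.6945
(10T/I)^a = 2.6945^1.321 = 3.7039
Uncorrected PET = 16 × 3.7039 = 59.262 mm
Correction = (N/12)(d/30) = (14.6/12)(28/30) = 1.1356
PET = 59.262 × 1.1356 = 67.298 mm/month

67.3 mm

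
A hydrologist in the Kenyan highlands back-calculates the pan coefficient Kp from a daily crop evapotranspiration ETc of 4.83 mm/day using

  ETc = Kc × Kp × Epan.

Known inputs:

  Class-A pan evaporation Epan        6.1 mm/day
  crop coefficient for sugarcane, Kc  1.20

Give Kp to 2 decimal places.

ETc = Kc × Kp × Epan  ⇒  Kp = ETc / (Kc × Epan)
Kp = 4.83 / (1.20 × 6.1) = 4.83 / 7.320 = 0.6598

0.66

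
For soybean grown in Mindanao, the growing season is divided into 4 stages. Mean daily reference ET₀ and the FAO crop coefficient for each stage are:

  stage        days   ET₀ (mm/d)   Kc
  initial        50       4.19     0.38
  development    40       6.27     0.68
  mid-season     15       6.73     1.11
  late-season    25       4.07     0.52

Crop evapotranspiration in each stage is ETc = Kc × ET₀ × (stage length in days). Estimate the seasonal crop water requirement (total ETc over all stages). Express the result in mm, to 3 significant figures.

415 mm

initial: 0.38 × 4.19 × 50 = 79.61 mm
development: 0.68 × 6.27 × 40 = 170.54 mm
mid-season: 1.11 × 6.73 × 15 = 112.05 mm
late-season: 0.52 × 4.07 × 25 = 52.91 mm
Seasonal total = 415.11 mm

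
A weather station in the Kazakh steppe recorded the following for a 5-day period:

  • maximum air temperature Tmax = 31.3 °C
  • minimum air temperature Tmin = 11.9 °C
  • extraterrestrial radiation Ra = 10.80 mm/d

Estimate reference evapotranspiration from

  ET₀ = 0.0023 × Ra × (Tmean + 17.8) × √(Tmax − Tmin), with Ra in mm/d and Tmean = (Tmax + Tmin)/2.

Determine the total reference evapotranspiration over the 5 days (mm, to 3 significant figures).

21.6 mm

Tmean = (31.3 + 11.9)/2 = 21.60 °C
ET₀ = 0.0023 × 10.80 × (21.60 + 17.8) × √19.4 = 0.0023 × 10.80 × 39.40 × 4.4045 = 4.3107 mm/d
Over 5 days: 4.3107 × 5 = 21.554 mm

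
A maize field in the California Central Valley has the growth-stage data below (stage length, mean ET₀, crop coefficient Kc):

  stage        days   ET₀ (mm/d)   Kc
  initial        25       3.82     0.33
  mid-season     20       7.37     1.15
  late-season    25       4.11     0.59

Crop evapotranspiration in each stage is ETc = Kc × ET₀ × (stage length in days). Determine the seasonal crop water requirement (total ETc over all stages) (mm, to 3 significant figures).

262 mm

initial: 0.33 × 3.82 × 25 = 31.52 mm
mid-season: 1.15 × 7.37 × 20 = 169.51 mm
late-season: 0.59 × 4.11 × 25 = 60.62 mm
Seasonal total = 261.65 mm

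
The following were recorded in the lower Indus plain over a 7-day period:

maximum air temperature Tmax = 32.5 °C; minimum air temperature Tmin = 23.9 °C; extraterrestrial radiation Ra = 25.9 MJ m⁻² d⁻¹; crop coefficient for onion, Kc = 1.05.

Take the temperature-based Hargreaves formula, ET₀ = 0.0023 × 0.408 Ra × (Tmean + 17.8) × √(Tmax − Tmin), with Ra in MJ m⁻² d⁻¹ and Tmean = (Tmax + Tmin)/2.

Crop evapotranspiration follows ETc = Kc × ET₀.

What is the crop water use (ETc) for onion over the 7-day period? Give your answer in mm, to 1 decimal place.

Tmean = (32.5 + 23.9)/2 = 28.20 °C
0.408 Ra = 0.408 × 25.9 = 10.5672 mm/d equivalent
ET₀ = 0.0023 × 10.5672 × (28.20 + 17.8) × √8.6 = 0.0023 × 10.5672 × 46.00 × 2.9326 = 3.2787 mm/d
ETc = Kc × ET₀ = 1.05 × 3.2787 = 3.4426 mm/d
Over 7 days: 3.4426 × 7 = 24.098 mm

24.1 mm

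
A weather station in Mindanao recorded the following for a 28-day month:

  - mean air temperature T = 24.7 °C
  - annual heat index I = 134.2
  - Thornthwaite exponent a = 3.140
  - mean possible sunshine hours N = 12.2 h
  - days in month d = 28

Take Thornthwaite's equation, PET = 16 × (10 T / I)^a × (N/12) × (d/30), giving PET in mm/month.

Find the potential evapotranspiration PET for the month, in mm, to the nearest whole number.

103 mm

10T/I = 10 × 24.7 / 134.2 = 1.8405
(10T/I)^a = 1.8405^3.140 = 6.7904
Uncorrected PET = 16 × 6.7904 = 108.646 mm
Correction = (N/12)(d/30) = (12.2/12)(28/30) = 0.9489
PET = 108.646 × 0.9489 = 103.094 mm/month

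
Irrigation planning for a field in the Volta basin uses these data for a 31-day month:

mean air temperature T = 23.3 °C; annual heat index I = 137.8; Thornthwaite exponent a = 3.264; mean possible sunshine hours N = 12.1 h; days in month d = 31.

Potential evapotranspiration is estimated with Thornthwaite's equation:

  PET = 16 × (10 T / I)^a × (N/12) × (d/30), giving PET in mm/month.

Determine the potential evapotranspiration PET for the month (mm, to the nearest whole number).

93 mm

10T/I = 10 × 23.3 / 137.8 = 1.6909
(10T/I)^a = 1.6909^3.264 = 5.5536
Uncorrected PET = 16 × 5.5536 = 88.858 mm
Correction = (N/12)(d/30) = (12.1/12)(31/30) = 1.0419
PET = 88.858 × 1.0419 = 92.581 mm/month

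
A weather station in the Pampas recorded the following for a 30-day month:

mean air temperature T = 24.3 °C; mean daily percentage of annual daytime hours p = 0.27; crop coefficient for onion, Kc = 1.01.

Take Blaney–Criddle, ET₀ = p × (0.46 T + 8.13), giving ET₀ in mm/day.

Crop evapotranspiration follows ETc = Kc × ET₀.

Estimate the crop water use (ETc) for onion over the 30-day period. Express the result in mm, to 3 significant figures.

ET₀ = 0.27 × (0.46 × 24.3 + 8.13) = 0.27 × 19.308 = 5.2132 mm/d
ETc = Kc × ET₀ = 1.01 × 5.2132 = 5.2653 mm/d
Over 30 days: 5.2653 × 30 = 157.959 mm

158 mm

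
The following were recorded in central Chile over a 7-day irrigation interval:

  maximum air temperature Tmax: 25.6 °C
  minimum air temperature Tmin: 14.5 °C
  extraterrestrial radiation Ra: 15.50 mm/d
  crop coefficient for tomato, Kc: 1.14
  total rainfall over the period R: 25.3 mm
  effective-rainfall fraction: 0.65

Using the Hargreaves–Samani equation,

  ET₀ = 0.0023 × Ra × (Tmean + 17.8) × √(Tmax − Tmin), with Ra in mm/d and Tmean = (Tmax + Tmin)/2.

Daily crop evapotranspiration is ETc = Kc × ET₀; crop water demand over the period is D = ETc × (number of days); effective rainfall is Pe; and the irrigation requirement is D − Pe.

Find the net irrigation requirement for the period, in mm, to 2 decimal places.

Tmean = (25.6 + 14.5)/2 = 20.05 °C
ET₀ = 0.0023 × 15.50 × (20.05 + 17.8) × √11.1 = 0.0023 × 15.50 × 37.85 × 3.3317 = 4.4956 mm/d
ETc = Kc × ET₀ = 1.14 × 4.4956 = 5.1250 mm/d
Crop demand D = ETc × 7 d = 5.1250 × 7 = 35.875 mm
Pe = 0.65 × 25.3 = 16.445 mm
D − Pe = 35.875 − 16.445 = 19.430 mm

19.43 mm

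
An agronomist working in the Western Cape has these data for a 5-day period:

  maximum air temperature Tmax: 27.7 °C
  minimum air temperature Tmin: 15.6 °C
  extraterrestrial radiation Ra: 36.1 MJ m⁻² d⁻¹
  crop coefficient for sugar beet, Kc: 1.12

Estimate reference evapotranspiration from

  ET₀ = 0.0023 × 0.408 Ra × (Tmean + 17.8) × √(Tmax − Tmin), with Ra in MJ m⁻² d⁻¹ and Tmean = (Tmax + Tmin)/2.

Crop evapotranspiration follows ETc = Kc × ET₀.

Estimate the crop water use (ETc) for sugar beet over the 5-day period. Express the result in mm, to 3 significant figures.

26.0 mm

Tmean = (27.7 + 15.6)/2 = 21.65 °C
0.408 Ra = 0.408 × 36.1 = 14.7288 mm/d equivalent
ET₀ = 0.0023 × 14.7288 × (21.65 + 17.8) × √12.1 = 0.0023 × 14.7288 × 39.45 × 3.4785 = 4.6487 mm/d
ETc = Kc × ET₀ = 1.12 × 4.6487 = 5.2065 mm/d
Over 5 days: 5.2065 × 5 = 26.033 mm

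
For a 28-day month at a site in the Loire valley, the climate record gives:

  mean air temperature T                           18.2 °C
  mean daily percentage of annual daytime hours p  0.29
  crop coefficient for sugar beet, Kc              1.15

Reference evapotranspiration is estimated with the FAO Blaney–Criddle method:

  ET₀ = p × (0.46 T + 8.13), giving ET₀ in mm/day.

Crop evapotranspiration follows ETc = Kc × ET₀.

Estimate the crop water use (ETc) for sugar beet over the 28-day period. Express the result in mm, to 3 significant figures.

ET₀ = 0.29 × (0.46 × 18.2 + 8.13) = 0.29 × 16.502 = 4.7856 mm/d
ETc = Kc × ET₀ = 1.15 × 4.7856 = 5.5034 mm/d
Over 28 days: 5.5034 × 28 = 154.095 mm

154 mm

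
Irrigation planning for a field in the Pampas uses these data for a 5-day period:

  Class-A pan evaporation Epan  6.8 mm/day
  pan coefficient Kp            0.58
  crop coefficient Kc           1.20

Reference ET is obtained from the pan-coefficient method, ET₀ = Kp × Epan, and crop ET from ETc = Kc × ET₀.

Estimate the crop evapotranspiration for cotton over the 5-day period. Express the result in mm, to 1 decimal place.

23.7 mm

ET₀ = 0.58 × 6.8 = 3.9440 mm/d
ETc = Kc × ET₀ = 1.20 × 3.9440 = 4.7328 mm/d
Over 5 days: 4.7328 × 5 = 23.664 mm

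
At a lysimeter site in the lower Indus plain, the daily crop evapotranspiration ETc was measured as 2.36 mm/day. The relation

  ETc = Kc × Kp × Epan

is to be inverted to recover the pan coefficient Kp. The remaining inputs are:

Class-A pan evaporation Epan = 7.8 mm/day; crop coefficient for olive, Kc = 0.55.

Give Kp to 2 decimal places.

ETc = Kc × Kp × Epan  ⇒  Kp = ETc / (Kc × Epan)
Kp = 2.36 / (0.55 × 7.8) = 2.36 / 4.290 = 0.5501

0.55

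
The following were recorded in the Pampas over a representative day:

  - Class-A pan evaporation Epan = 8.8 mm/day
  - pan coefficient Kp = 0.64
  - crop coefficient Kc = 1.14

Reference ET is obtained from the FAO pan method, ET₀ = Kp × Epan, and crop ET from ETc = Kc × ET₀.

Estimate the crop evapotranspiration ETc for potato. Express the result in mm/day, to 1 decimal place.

6.4 mm/day

ET₀ = 0.64 × 8.8 = 5.6320 mm/d
ETc = Kc × ET₀ = 1.14 × 5.6320 = 6.4205 mm/d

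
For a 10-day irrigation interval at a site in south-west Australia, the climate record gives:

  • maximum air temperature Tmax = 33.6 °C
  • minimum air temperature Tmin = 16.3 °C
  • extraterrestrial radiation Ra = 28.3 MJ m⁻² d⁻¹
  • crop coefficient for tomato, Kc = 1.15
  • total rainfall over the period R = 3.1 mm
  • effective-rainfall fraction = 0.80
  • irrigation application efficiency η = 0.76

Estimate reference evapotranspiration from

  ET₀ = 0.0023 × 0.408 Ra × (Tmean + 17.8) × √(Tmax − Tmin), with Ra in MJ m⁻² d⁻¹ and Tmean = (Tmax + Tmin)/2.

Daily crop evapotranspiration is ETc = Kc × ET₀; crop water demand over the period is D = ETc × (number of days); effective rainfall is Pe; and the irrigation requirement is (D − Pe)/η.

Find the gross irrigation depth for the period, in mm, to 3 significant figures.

68.2 mm

Tmean = (33.6 + 16.3)/2 = 24.95 °C
0.408 Ra = 0.408 × 28.3 = 11.5464 mm/d equivalent
ET₀ = 0.0023 × 11.5464 × (24.95 + 17.8) × √17.3 = 0.0023 × 11.5464 × 42.75 × 4.1593 = 4.7221 mm/d
ETc = Kc × ET₀ = 1.15 × 4.7221 = 5.4304 mm/d
Crop demand D = ETc × 10 d = 5.4304 × 10 = 54.304 mm
Pe = 0.80 × 3.1 = 2.480 mm
D − Pe = 54.304 − 2.480 = 51.824 mm
Gross irrigation = 51.824 / 0.76 = 68.189 mm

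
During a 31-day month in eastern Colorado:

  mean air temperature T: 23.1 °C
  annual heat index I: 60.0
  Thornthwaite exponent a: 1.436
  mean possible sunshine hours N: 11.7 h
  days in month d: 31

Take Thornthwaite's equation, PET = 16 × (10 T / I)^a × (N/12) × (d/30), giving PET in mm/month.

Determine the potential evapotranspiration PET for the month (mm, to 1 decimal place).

10T/I = 10 × 23.1 / 60.0 = 3.8500
(10T/I)^a = 3.8500^1.436 = 6.9298
Uncorrected PET = 16 × 6.9298 = 110.877 mm
Correction = (N/12)(d/30) = (11.7/12)(31/30) = 1.0075
PET = 110.877 × 1.0075 = 111.709 mm/month

111.7 mm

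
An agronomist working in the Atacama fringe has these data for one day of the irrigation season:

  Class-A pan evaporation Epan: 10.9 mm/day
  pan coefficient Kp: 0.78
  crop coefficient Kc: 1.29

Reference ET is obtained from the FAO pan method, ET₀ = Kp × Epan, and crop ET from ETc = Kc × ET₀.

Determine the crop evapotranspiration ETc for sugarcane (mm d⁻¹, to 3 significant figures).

ET₀ = 0.78 × 10.9 = 8.5020 mm/d
ETc = Kc × ET₀ = 1.29 × 8.5020 = 10.9676 mm/d

11.0 mm d⁻¹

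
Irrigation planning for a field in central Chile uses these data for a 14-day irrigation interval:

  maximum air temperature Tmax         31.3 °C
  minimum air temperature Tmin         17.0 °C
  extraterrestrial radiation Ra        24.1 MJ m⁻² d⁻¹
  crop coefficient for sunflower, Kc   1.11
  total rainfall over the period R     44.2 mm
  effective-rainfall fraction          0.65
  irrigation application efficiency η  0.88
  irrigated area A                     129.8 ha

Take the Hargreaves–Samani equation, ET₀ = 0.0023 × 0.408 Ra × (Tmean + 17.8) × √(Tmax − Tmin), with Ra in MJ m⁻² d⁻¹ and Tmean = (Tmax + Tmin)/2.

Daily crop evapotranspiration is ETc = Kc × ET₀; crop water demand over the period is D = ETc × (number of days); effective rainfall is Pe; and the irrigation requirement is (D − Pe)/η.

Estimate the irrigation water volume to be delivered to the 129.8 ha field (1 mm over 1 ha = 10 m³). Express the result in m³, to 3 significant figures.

39900 m³

Tmean = (31.3 + 17.0)/2 = 24.15 °C
0.408 Ra = 0.408 × 24.1 = 9.8328 mm/d equivalent
ET₀ = 0.0023 × 9.8328 × (24.15 + 17.8) × √14.3 = 0.0023 × 9.8328 × 41.95 × 3.7815 = 3.5876 mm/d
ETc = Kc × ET₀ = 1.11 × 3.5876 = 3.9822 mm/d
Crop demand D = ETc × 14 d = 3.9822 × 14 = 55.751 mm
Pe = 0.65 × 44.2 = 28.730 mm
D − Pe = 55.751 − 28.730 = 27.021 mm
Gross irrigation = 27.021 / 0.88 = 30.706 mm
Volume = 30.706 mm × 129.8 ha × 10 = 39856.4 m³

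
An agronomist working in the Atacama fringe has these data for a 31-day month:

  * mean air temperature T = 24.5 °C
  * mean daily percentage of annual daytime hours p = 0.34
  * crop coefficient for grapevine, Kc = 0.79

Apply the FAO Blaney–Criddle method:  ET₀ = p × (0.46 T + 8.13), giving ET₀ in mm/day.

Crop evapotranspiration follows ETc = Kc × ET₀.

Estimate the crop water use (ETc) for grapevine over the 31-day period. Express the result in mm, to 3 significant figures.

162 mm

ET₀ = 0.34 × (0.46 × 24.5 + 8.13) = 0.34 × 19.400 = 6.5960 mm/d
ETc = Kc × ET₀ = 0.79 × 6.5960 = 5.2108 mm/d
Over 31 days: 5.2108 × 31 = 161.535 mm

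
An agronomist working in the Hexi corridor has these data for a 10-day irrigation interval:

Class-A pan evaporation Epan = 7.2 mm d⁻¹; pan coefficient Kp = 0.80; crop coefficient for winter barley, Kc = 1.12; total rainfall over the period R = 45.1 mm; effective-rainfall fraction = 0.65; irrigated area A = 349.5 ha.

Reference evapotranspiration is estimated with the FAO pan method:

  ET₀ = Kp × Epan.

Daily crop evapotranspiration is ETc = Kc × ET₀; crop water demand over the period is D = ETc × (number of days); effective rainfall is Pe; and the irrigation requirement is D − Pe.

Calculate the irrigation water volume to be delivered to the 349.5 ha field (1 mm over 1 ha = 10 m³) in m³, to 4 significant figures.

ET₀ = 0.80 × 7.2 = 5.7600 mm/d
ETc = Kc × ET₀ = 1.12 × 5.7600 = 6.4512 mm/d
Crop demand D = ETc × 10 d = 6.4512 × 10 = 64.512 mm
Pe = 0.65 × 45.1 = 29.315 mm
D − Pe = 64.512 − 29.315 = 35.197 mm
Volume = 35.197 mm × 349.5 ha × 10 = 123013.5 m³

123000 m³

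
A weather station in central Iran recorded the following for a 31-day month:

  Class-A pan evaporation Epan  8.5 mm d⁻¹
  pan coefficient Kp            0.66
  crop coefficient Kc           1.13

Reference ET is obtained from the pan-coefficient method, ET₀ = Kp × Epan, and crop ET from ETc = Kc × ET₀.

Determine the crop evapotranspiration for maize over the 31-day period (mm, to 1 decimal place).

ET₀ = 0.66 × 8.5 = 5.6100 mm/d
ETc = Kc × ET₀ = 1.13 × 5.6100 = 6.3393 mm/d
Over 31 days: 6.3393 × 31 = 196.518 mm

196.5 mm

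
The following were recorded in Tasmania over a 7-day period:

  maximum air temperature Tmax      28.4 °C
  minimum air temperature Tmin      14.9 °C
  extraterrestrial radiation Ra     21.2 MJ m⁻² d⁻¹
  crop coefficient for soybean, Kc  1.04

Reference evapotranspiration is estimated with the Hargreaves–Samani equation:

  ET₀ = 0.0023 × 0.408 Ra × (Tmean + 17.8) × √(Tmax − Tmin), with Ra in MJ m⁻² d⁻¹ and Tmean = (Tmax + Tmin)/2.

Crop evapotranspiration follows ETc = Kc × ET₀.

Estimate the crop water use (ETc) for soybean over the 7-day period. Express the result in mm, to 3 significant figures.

Tmean = (28.4 + 14.9)/2 = 21.65 °C
0.408 Ra = 0.408 × 21.2 = 8.6496 mm/d equivalent
ET₀ = 0.0023 × 8.6496 × (21.65 + 17.8) × √13.5 = 0.0023 × 8.6496 × 39.45 × 3.6742 = 2.8836 mm/d
ETc = Kc × ET₀ = 1.04 × 2.8836 = 2.9989 mm/d
Over 7 days: 2.9989 × 7 = 20.992 mm

21.0 mm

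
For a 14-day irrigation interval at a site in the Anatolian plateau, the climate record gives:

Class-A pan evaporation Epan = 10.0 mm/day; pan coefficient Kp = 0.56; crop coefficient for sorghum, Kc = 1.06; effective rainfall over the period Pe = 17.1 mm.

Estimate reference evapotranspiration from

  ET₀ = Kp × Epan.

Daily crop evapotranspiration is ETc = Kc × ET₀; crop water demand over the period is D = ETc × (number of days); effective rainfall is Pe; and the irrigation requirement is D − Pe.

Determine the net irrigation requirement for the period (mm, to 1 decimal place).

66.0 mm

ET₀ = 0.56 × 10.0 = 5.6000 mm/d
ETc = Kc × ET₀ = 1.06 × 5.6000 = 5.9360 mm/d
Crop demand D = ETc × 14 d = 5.9360 × 14 = 83.104 mm
D − Pe = 83.104 − 17.1 = 66.004 mm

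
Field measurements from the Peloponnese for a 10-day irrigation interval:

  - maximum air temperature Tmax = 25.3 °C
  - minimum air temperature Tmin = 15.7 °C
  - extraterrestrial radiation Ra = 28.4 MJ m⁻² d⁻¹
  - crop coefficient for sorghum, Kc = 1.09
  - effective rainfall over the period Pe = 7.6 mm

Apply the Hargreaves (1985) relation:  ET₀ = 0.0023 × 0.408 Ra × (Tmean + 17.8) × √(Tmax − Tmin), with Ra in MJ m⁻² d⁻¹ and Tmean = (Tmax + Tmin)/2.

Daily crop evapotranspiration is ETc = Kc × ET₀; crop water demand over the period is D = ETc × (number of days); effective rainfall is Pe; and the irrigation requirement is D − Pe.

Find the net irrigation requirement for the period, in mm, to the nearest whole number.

Tmean = (25.3 + 15.7)/2 = 20.50 °C
0.408 Ra = 0.408 × 28.4 = 11.5872 mm/d equivalent
ET₀ = 0.0023 × 11.5872 × (20.50 + 17.8) × √9.6 = 0.0023 × 11.5872 × 38.30 × 3.0984 = 3.1626 mm/d
ETc = Kc × ET₀ = 1.09 × 3.1626 = 3.4472 mm/d
Crop demand D = ETc × 10 d = 3.4472 × 10 = 34.472 mm
D − Pe = 34.472 − 7.6 = 26.872 mm

27 mm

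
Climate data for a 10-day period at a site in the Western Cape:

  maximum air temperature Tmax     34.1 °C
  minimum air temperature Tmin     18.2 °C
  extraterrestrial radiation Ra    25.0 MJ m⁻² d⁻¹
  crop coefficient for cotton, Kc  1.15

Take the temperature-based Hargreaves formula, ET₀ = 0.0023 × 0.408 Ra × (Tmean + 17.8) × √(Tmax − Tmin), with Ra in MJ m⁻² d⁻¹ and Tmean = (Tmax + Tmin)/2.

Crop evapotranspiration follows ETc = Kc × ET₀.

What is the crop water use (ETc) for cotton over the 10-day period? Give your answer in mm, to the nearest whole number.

47 mm

Tmean = (34.1 + 18.2)/2 = 26.15 °C
0.408 Ra = 0.408 × 25.0 = 10.2000 mm/d equivalent
ET₀ = 0.0023 × 10.2000 × (26.15 + 17.8) × √15.9 = 0.0023 × 10.2000 × 43.95 × 3.9875 = 4.1114 mm/d
ETc = Kc × ET₀ = 1.15 × 4.1114 = 4.7281 mm/d
Over 10 days: 4.7281 × 10 = 47.281 mm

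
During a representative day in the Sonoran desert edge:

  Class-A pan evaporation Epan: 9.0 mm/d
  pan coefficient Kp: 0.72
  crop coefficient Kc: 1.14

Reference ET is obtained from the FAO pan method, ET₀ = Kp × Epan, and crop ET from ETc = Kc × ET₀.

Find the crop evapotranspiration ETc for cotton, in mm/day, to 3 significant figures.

7.39 mm/day

ET₀ = 0.72 × 9.0 = 6.4800 mm/d
ETc = Kc × ET₀ = 1.14 × 6.4800 = 7.3872 mm/d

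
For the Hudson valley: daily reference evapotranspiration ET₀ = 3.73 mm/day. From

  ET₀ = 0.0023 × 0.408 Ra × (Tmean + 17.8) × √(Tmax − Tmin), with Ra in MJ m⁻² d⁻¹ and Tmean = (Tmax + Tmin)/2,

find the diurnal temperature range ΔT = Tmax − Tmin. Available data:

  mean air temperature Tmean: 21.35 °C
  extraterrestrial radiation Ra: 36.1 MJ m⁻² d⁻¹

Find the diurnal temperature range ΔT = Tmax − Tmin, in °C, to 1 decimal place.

7.9 °C

√ΔT = ET₀ / [0.0023 × 0.408 × Ra × (Tmean+17.8)] = 3.73 / (0.0023 × 14.7288 × 39.15) = 2.8124
ΔT = 2.8124² = 7.910 °C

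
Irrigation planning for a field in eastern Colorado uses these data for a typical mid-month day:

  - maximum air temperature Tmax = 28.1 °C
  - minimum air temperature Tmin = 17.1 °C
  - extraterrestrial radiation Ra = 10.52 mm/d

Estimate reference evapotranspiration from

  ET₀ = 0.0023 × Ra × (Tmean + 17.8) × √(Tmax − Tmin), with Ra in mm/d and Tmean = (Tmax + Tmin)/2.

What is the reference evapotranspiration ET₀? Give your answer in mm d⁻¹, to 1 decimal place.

3.2 mm d⁻¹

Tmean = (28.1 + 17.1)/2 = 22.60 °C
ET₀ = 0.0023 × 10.52 × (22.60 + 17.8) × √11.0 = 0.0023 × 10.52 × 40.40 × 3.3166 = 3.2420 mm/d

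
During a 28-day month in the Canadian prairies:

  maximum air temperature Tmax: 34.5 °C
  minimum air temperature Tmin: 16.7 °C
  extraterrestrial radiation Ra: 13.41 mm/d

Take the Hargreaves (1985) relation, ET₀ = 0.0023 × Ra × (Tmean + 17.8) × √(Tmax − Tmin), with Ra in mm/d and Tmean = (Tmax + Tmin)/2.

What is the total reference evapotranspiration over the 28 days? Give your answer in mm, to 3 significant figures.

158 mm

Tmean = (34.5 + 16.7)/2 = 25.60 °C
ET₀ = 0.0023 × 13.41 × (25.60 + 17.8) × √17.8 = 0.0023 × 13.41 × 43.40 × 4.2190 = 5.6475 mm/d
Over 28 days: 5.6475 × 28 = 158.130 mm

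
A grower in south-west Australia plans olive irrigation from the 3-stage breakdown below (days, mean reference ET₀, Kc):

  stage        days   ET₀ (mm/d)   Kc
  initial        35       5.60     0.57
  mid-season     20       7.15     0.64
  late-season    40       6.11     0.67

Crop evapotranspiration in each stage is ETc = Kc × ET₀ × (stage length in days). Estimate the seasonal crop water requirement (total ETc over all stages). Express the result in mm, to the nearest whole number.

initial: 0.57 × 5.60 × 35 = 111.72 mm
mid-season: 0.64 × 7.15 × 20 = 91.52 mm
late-season: 0.67 × 6.11 × 40 = 163.75 mm
Seasonal total = 366.99 mm

367 mm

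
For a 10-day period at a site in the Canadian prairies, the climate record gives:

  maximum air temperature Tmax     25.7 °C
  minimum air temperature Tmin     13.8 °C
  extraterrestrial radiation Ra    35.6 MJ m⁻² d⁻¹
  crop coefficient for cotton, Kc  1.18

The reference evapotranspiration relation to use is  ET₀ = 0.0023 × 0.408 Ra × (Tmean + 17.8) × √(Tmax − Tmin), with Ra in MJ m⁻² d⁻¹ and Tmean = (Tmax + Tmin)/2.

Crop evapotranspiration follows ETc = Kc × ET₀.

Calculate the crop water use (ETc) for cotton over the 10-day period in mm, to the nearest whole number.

Tmean = (25.7 + 13.8)/2 = 19.75 °C
0.408 Ra = 0.408 × 35.6 = 14.5248 mm/d equivalent
ET₀ = 0.0023 × 14.5248 × (19.75 + 17.8) × √11.9 = 0.0023 × 14.5248 × 37.55 × 3.4496 = 4.3273 mm/d
ETc = Kc × ET₀ = 1.18 × 4.3273 = 5.1062 mm/d
Over 10 days: 5.1062 × 10 = 51.062 mm

51 mm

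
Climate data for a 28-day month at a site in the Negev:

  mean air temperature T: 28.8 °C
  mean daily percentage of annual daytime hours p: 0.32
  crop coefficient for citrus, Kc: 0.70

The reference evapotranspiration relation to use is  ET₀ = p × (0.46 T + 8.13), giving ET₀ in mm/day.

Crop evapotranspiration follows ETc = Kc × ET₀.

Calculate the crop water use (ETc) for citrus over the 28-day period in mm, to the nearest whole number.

ET₀ = 0.32 × (0.46 × 28.8 + 8.13) = 0.32 × 21.378 = 6.8410 mm/d
ETc = Kc × ET₀ = 0.70 × 6.8410 = 4.7887 mm/d
Over 28 days: 4.7887 × 28 = 134.084 mm

134 mm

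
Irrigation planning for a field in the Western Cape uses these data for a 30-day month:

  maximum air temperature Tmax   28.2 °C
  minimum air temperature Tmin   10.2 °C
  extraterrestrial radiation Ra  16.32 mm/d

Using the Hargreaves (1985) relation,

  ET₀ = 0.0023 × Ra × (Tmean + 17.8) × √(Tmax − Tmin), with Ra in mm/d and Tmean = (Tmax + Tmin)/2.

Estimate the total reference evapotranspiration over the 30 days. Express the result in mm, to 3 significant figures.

177 mm

Tmean = (28.2 + 10.2)/2 = 19.20 °C
ET₀ = 0.0023 × 16.32 × (19.20 + 17.8) × √18.0 = 0.0023 × 16.32 × 37.00 × 4.2426 = 5.8923 mm/d
Over 30 days: 5.8923 × 30 = 176.769 mm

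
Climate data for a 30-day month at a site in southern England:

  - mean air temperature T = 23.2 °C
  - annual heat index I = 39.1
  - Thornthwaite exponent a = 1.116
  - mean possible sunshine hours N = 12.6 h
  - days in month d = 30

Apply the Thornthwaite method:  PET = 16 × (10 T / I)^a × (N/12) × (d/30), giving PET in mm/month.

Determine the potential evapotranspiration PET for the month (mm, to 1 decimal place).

10T/I = 10 × 23.2 / 39.1 = 5.9335
(10T/I)^a = 5.9335^1.116 = 7.2948
Uncorrected PET = 16 × 7.2948 = 116.717 mm
Correction = (N/12)(d/30) = (12.6/12)(30/30) = 1.0500
PET = 116.717 × 1.0500 = 122.553 mm/month

122.6 mm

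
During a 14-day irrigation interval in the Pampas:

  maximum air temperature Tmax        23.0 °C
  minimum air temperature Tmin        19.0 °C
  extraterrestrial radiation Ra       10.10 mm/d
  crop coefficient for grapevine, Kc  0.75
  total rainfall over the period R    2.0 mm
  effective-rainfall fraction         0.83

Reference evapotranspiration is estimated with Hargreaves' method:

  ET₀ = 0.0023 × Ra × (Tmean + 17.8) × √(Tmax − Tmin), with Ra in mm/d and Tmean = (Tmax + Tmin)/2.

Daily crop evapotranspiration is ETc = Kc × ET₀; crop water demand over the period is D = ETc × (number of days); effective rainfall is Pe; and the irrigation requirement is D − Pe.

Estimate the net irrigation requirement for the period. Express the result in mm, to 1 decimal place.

17.3 mm

Tmean = (23.0 + 19.0)/2 = 21.00 °C
ET₀ = 0.0023 × 10.10 × (21.00 + 17.8) × √4.0 = 0.0023 × 10.10 × 38.80 × 2.0000 = 1.8026 mm/d
ETc = Kc × ET₀ = 0.75 × 1.8026 = 1.3520 mm/d
Crop demand D = ETc × 14 d = 1.3520 × 14 = 18.928 mm
Pe = 0.83 × 2.0 = 1.660 mm
D − Pe = 18.928 − 1.660 = 17.268 mm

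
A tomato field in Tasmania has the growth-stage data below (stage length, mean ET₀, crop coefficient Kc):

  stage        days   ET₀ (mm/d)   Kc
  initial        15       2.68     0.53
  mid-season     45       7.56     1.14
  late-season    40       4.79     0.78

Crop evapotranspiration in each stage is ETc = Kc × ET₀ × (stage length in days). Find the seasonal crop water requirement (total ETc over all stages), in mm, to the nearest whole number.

559 mm

initial: 0.53 × 2.68 × 15 = 21.31 mm
mid-season: 1.14 × 7.56 × 45 = 387.83 mm
late-season: 0.78 × 4.79 × 40 = 149.45 mm
Seasonal total = 558.59 mm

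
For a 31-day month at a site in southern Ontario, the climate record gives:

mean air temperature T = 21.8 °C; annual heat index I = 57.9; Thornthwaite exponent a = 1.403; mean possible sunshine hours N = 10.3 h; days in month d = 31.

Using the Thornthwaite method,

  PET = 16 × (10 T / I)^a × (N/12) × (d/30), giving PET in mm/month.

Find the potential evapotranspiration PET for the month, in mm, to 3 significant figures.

91.2 mm

10T/I = 10 × 21.8 / 57.9 = 3.7651
(10T/I)^a = 3.7651^1.403 = 6.4241
Uncorrected PET = 16 × 6.4241 = 102.786 mm
Correction = (N/12)(d/30) = (10.3/12)(31/30) = 0.8869
PET = 102.786 × 0.8869 = 91.161 mm/month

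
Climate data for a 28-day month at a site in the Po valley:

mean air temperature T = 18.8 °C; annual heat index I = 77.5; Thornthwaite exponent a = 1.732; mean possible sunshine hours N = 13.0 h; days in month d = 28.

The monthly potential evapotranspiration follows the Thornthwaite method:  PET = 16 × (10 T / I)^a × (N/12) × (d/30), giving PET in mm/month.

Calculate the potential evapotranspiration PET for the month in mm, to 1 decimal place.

10T/I = 10 × 18.8 / 77.5 = 2.4258
(10T/I)^a = 2.4258^1.732 = 4.6405
Uncorrected PET = 16 × 4.6405 = 74.248 mm
Correction = (N/12)(d/30) = (13.0/12)(28/30) = 1.0111
PET = 74.248 × 1.0111 = 75.072 mm/month

75.1 mm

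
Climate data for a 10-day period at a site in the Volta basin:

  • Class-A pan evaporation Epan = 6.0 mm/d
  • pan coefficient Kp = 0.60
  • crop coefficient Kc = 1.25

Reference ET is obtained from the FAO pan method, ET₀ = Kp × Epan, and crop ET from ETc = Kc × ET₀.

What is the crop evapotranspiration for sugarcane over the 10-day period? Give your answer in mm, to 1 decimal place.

ET₀ = 0.60 × 6.0 = 3.6000 mm/d
ETc = Kc × ET₀ = 1.25 × 3.6000 = 4.5000 mm/d
Over 10 days: 4.5000 × 10 = 45.000 mm

45.0 mm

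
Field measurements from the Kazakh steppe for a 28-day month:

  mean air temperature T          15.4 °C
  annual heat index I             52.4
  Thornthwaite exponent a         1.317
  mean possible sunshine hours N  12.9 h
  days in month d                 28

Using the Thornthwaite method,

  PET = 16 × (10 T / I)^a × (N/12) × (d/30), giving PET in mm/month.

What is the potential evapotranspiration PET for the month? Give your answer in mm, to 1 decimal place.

10T/I = 10 × 15.4 / 52.4 = 2.9389
(10T/I)^a = 2.9389^1.317 = 4.1362
Uncorrected PET = 16 × 4.1362 = 66.179 mm
Correction = (N/12)(d/30) = (12.9/12)(28/30) = 1.0033
PET = 66.179 × 1.0033 = 66.397 mm/month

66.4 mm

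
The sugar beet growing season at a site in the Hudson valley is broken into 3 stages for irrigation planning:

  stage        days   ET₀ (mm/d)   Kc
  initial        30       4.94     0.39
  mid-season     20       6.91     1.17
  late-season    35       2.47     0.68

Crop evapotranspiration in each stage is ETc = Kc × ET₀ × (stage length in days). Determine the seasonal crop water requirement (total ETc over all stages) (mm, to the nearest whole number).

initial: 0.39 × 4.94 × 30 = 57.80 mm
mid-season: 1.17 × 6.91 × 20 = 161.69 mm
late-season: 0.68 × 2.47 × 35 = 58.79 mm
Seasonal total = 278.28 mm

278 mm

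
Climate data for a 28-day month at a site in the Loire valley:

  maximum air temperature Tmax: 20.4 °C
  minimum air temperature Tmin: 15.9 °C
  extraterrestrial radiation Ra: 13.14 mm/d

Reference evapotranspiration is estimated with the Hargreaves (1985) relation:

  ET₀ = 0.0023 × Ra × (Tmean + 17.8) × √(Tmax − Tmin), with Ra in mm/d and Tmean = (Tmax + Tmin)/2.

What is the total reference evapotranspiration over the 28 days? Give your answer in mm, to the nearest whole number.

Tmean = (20.4 + 15.9)/2 = 18.15 °C
ET₀ = 0.0023 × 13.14 × (18.15 + 17.8) × √4.5 = 0.0023 × 13.14 × 35.95 × 2.1213 = 2.3048 mm/d
Over 28 days: 2.3048 × 28 = 64.534 mm

65 mm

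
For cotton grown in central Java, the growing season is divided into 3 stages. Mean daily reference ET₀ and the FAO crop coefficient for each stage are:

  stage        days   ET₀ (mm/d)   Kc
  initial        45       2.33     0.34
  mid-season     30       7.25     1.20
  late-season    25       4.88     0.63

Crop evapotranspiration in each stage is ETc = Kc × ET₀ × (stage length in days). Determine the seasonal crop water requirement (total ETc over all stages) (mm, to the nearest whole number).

374 mm

initial: 0.34 × 2.33 × 45 = 35.65 mm
mid-season: 1.20 × 7.25 × 30 = 261.00 mm
late-season: 0.63 × 4.88 × 25 = 76.86 mm
Seasonal total = 373.51 mm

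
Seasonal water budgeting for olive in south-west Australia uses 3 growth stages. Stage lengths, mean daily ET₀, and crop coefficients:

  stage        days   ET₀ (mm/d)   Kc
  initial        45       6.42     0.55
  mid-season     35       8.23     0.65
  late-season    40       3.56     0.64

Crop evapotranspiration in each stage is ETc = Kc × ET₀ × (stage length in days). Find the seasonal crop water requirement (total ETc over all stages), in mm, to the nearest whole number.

437 mm

initial: 0.55 × 6.42 × 45 = 158.90 mm
mid-season: 0.65 × 8.23 × 35 = 187.23 mm
late-season: 0.64 × 3.56 × 40 = 91.14 mm
Seasonal total = 437.27 mm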